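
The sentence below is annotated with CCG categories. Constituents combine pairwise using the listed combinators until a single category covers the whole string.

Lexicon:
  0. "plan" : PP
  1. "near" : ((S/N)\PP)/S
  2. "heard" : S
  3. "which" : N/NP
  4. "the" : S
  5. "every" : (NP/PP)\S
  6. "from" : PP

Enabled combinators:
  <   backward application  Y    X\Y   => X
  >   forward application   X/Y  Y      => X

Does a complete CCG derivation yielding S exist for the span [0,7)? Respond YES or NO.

[0,7] S   >
  [0,3] S/N   <
    [0,1] "plan" : PP
    [1,3] (S/N)\PP   >
      [1,2] "near" : ((S/N)\PP)/S
      [2,3] "heard" : S
  [3,7] N   >
    [3,4] "which" : N/NP
    [4,7] NP   >
      [4,6] NP/PP   <
        [4,5] "the" : S
        [5,6] "every" : (NP/PP)\S
      [6,7] "from" : PP

YES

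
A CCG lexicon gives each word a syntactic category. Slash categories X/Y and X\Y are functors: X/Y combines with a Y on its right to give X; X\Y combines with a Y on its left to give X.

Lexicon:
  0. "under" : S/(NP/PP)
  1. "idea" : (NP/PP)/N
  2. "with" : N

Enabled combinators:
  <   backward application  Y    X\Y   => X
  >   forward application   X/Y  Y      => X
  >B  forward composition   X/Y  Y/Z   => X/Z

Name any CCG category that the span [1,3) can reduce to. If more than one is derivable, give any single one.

NP/PP

[0,3] S   >
  [0,1] "under" : S/(NP/PP)
  [1,3] NP/PP   >
    [1,2] "idea" : (NP/PP)/N
    [2,3] "with" : N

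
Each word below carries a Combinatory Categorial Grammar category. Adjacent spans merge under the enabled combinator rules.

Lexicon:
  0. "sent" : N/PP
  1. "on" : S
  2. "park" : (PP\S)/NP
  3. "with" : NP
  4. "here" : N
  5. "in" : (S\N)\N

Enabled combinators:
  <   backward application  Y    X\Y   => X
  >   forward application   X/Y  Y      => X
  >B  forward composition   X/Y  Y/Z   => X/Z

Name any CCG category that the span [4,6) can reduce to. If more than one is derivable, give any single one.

S\N

[0,6] S   <
  [0,4] N   >
    [0,1] "sent" : N/PP
    [1,4] PP   <
      [1,2] "on" : S
      [2,4] PP\S   >
        [2,3] "park" : (PP\S)/NP
        [3,4] "with" : NP
  [4,6] S\N   <
    [4,5] "here" : N
    [5,6] "in" : (S\N)\N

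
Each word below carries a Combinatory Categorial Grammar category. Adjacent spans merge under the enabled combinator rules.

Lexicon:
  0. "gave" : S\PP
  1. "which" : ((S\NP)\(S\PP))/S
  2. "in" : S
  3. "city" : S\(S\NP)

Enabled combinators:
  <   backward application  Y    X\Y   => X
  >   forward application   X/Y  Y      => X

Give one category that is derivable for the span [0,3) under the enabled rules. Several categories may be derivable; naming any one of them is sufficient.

[0,4] S   <
  [0,3] S\NP   <
    [0,1] "gave" : S\PP
    [1,3] (S\NP)\(S\PP)   >
      [1,2] "which" : ((S\NP)\(S\PP))/S
      [2,3] "in" : S
  [3,4] "city" : S\(S\NP)

S\NP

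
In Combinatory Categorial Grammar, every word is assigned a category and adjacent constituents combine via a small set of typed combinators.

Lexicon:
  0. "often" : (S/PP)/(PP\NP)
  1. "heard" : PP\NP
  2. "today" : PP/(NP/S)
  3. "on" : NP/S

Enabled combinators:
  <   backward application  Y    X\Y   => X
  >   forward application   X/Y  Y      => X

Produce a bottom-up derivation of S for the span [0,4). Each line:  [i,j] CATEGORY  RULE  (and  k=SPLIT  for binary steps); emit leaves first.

[0,1] (S/PP)/(PP\NP)  lex  "often"
[1,2] PP\NP  lex  "heard"
[0,2] S/PP  >  k=1
[2,3] PP/(NP/S)  lex  "today"
[3,4] NP/S  lex  "on"
[2,4] PP  >  k=3
[0,4] S  >  k=2

[0,4] S   >
  [0,2] S/PP   >
    [0,1] "often" : (S/PP)/(PP\NP)
    [1,2] "heard" : PP\NP
  [2,4] PP   >
    [2,3] "today" : PP/(NP/S)
    [3,4] "on" : NP/S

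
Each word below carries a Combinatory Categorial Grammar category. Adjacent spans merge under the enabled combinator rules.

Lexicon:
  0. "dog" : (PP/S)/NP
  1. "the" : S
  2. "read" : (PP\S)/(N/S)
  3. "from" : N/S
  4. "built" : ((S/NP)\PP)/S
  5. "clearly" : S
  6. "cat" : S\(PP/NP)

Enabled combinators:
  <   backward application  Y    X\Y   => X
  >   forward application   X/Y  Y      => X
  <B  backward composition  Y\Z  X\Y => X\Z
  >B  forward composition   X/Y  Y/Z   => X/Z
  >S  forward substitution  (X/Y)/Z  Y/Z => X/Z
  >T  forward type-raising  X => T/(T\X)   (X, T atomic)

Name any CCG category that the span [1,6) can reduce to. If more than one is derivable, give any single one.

[0,7] S   <
  [0,6] PP/NP   >S
    [0,1] "dog" : (PP/S)/NP
    [1,6] S/NP   <
      [1,4] PP   >
        [1,2] PP/(PP\S)   >T
          [1,2] "the" : S
        [2,4] PP\S   >
          [2,3] "read" : (PP\S)/(N/S)
          [3,4] "from" : N/S
      [4,6] (S/NP)\PP   >
        [4,5] "built" : ((S/NP)\PP)/S
        [5,6] "clearly" : S
  [6,7] "cat" : S\(PP/NP)

S/NP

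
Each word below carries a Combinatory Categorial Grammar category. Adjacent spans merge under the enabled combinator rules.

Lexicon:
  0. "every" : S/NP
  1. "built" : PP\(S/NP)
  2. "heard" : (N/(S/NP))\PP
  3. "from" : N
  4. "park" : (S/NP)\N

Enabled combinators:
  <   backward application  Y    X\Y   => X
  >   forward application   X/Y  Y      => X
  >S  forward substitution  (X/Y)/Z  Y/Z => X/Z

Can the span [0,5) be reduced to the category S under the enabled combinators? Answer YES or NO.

S/NP PP\(S/NP) (N/(S/NP))\PP N (S/NP)\N
CKY chart[0,5] = {N}; S ∉ chart

NO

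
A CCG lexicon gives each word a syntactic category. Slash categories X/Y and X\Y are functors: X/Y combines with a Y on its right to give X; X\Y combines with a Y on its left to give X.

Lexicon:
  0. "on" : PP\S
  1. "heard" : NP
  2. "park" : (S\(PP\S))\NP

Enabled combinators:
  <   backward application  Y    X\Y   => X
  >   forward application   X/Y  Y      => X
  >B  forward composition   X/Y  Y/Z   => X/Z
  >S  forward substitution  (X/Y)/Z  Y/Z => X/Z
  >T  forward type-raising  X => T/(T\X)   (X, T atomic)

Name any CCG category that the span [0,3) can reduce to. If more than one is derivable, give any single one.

S

[0,3] S   <
  [0,1] "on" : PP\S
  [1,3] S\(PP\S)   <
    [1,2] "heard" : NP
    [2,3] "park" : (S\(PP\S))\NP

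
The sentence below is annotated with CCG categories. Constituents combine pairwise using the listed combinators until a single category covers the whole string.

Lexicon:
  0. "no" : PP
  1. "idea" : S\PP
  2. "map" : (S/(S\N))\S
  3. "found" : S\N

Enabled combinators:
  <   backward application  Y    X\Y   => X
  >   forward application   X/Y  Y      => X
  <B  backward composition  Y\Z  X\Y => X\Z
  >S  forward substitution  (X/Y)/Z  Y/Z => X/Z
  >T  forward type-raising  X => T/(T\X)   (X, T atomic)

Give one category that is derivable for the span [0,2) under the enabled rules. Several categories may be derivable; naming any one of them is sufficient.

[0,4] S   >
  [0,3] S/(S\N)   <
    [0,2] S   <
      [0,1] "no" : PP
      [1,2] "idea" : S\PP
    [2,3] "map" : (S/(S\N))\S
  [3,4] "found" : S\N

S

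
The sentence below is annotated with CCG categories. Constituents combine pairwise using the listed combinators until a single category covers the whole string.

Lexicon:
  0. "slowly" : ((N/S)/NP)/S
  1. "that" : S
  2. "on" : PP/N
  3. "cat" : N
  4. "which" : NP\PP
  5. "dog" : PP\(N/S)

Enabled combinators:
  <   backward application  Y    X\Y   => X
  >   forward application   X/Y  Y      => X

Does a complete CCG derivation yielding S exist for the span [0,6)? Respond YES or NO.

NO

((N/S)/NP)/S S PP/N N NP\PP PP\(N/S)
CKY chart[0,6] = {PP}; S ∉ chart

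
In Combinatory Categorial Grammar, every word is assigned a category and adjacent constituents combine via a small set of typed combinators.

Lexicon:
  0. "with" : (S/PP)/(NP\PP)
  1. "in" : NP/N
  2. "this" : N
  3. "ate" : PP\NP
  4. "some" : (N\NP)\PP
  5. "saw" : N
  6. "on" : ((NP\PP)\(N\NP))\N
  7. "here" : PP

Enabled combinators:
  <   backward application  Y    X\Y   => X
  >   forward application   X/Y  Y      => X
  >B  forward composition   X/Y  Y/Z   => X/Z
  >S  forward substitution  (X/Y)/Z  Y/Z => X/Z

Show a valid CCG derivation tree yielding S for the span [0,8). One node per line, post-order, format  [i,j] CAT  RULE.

[0,1] (S/PP)/(NP\PP)  lex  "with"
[1,2] NP/N  lex  "in"
[2,3] N  lex  "this"
[1,3] NP  >  k=2
[3,4] PP\NP  lex  "ate"
[1,4] PP  <  k=3
[4,5] (N\NP)\PP  lex  "some"
[1,5] N\NP  <  k=4
[5,6] N  lex  "saw"
[6,7] ((NP\PP)\(N\NP))\N  lex  "on"
[5,7] (NP\PP)\(N\NP)  <  k=6
[1,7] NP\PP  <  k=5
[0,7] S/PP  >  k=1
[7,8] PP  lex  "here"
[0,8] S  >  k=7

[0,8] S   >
  [0,7] S/PP   >
    [0,1] "with" : (S/PP)/(NP\PP)
    [1,7] NP\PP   <
      [1,5] N\NP   <
        [1,4] PP   <
          [1,3] NP   >
            [1,2] "in" : NP/N
            [2,3] "this" : N
          [3,4] "ate" : PP\NP
        [4,5] "some" : (N\NP)\PP
      [5,7] (NP\PP)\(N\NP)   <
        [5,6] "saw" : N
        [6,7] "on" : ((NP\PP)\(N\NP))\N
  [7,8] "here" : PP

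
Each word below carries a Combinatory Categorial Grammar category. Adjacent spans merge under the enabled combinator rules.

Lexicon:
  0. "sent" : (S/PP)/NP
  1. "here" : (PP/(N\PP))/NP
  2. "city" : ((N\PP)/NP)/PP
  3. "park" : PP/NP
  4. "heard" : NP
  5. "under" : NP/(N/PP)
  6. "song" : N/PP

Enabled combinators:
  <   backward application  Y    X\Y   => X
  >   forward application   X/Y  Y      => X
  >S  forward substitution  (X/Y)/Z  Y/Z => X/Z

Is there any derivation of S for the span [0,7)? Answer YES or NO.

YES

[0,7] S   >
  [0,5] S/NP   >S
    [0,1] "sent" : (S/PP)/NP
    [1,5] PP/NP   >S
      [1,2] "here" : (PP/(N\PP))/NP
      [2,5] (N\PP)/NP   >
        [2,3] "city" : ((N\PP)/NP)/PP
        [3,5] PP   >
          [3,4] "park" : PP/NP
          [4,5] "heard" : NP
  [5,7] NP   >
    [5,6] "under" : NP/(N/PP)
    [6,7] "song" : N/PP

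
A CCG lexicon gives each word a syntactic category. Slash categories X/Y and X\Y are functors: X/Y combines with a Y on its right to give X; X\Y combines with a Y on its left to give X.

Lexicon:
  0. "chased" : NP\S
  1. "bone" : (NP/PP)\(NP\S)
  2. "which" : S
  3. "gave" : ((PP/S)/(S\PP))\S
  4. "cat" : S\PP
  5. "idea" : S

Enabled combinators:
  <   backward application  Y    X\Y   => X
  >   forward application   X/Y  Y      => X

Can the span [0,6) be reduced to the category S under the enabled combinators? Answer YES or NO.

NO

NP\S (NP/PP)\(NP\S) S ((PP/S)/(S\PP))\S S\PP S
CKY chart[0,6] = {NP}; S ∉ chart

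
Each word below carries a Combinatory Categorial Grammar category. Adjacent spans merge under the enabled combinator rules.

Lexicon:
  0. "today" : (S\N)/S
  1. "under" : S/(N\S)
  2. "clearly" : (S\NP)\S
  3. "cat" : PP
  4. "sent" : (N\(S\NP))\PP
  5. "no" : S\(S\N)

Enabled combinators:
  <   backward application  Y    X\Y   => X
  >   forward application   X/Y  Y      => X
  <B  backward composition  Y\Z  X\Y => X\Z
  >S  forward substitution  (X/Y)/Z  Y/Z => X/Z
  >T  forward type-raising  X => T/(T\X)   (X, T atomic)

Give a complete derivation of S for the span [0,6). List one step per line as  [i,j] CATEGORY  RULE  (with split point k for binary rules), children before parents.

[0,6] S   <
  [0,5] S\N   >
    [0,1] "today" : (S\N)/S
    [1,5] S   >
      [1,2] "under" : S/(N\S)
      [2,5] N\S   <B
        [2,3] "clearly" : (S\NP)\S
        [3,5] N\(S\NP)   <
          [3,4] "cat" : PP
          [4,5] "sent" : (N\(S\NP))\PP
  [5,6] "no" : S\(S\N)

[0,1] (S\N)/S  lex  "today"
[1,2] S/(N\S)  lex  "under"
[2,3] (S\NP)\S  lex  "clearly"
[3,4] PP  lex  "cat"
[4,5] (N\(S\NP))\PP  lex  "sent"
[3,5] N\(S\NP)  <  k=4
[2,5] N\S  <B  k=3
[1,5] S  >  k=2
[0,5] S\N  >  k=1
[5,6] S\(S\N)  lex  "no"
[0,6] S  <  k=5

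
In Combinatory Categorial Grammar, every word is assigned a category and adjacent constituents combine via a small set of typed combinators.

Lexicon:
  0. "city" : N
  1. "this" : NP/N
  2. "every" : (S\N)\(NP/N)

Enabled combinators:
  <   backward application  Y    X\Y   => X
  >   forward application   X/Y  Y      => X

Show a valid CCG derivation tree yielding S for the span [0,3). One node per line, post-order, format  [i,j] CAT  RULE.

[0,3] S   <
  [0,1] "city" : N
  [1,3] S\N   <
    [1,2] "this" : NP/N
    [2,3] "every" : (S\N)\(NP/N)

[0,1] N  lex  "city"
[1,2] NP/N  lex  "this"
[2,3] (S\N)\(NP/N)  lex  "every"
[1,3] S\N  <  k=2
[0,3] S  <  k=1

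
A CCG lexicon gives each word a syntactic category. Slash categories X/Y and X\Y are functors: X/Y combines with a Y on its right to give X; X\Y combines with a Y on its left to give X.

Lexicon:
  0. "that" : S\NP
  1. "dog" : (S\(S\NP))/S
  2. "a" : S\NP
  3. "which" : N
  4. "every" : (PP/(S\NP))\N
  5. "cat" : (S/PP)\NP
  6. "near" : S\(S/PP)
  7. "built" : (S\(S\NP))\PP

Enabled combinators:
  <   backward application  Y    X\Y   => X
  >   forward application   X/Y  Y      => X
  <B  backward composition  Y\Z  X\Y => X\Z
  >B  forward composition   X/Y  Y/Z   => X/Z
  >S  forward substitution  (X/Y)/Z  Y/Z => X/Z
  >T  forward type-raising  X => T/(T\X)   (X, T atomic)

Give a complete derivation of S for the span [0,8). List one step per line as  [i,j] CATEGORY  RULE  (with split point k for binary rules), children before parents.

[0,8] S   <
  [0,1] "that" : S\NP
  [1,8] S\(S\NP)   >
    [1,2] "dog" : (S\(S\NP))/S
    [2,8] S   <
      [2,3] "a" : S\NP
      [3,8] S\(S\NP)   <
        [3,7] PP   >
          [3,5] PP/(S\NP)   <
            [3,4] "which" : N
            [4,5] "every" : (PP/(S\NP))\N
          [5,7] S\NP   <B
            [5,6] "cat" : (S/PP)\NP
            [6,7] "near" : S\(S/PP)
        [7,8] "built" : (S\(S\NP))\PP

[0,1] S\NP  lex  "that"
[1,2] (S\(S\NP))/S  lex  "dog"
[2,3] S\NP  lex  "a"
[3,4] N  lex  "which"
[4,5] (PP/(S\NP))\N  lex  "every"
[3,5] PP/(S\NP)  <  k=4
[5,6] (S/PP)\NP  lex  "cat"
[6,7] S\(S/PP)  lex  "near"
[5,7] S\NP  <B  k=6
[3,7] PP  >  k=5
[7,8] (S\(S\NP))\PP  lex  "built"
[3,8] S\(S\NP)  <  k=7
[2,8] S  <  k=3
[1,8] S\(S\NP)  >  k=2
[0,8] S  <  k=1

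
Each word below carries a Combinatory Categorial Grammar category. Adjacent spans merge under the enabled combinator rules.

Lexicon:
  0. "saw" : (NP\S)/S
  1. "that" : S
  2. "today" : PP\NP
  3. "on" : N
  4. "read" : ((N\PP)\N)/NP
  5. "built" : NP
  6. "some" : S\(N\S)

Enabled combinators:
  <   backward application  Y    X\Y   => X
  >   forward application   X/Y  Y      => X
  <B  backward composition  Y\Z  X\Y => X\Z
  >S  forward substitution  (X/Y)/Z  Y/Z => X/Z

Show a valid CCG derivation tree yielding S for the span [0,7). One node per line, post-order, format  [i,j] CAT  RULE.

[0,7] S   <
  [0,6] N\S   <B
    [0,3] PP\S   <B
      [0,2] NP\S   >
        [0,1] "saw" : (NP\S)/S
        [1,2] "that" : S
      [2,3] "today" : PP\NP
    [3,6] N\PP   <
      [3,4] "on" : N
      [4,6] (N\PP)\N   >
        [4,5] "read" : ((N\PP)\N)/NP
        [5,6] "built" : NP
  [6,7] "some" : S\(N\S)

[0,1] (NP\S)/S  lex  "saw"
[1,2] S  lex  "that"
[0,2] NP\S  >  k=1
[2,3] PP\NP  lex  "today"
[0,3] PP\S  <B  k=2
[3,4] N  lex  "on"
[4,5] ((N\PP)\N)/NP  lex  "read"
[5,6] NP  lex  "built"
[4,6] (N\PP)\N  >  k=5
[3,6] N\PP  <  k=4
[0,6] N\S  <B  k=3
[6,7] S\(N\S)  lex  "some"
[0,7] S  <  k=6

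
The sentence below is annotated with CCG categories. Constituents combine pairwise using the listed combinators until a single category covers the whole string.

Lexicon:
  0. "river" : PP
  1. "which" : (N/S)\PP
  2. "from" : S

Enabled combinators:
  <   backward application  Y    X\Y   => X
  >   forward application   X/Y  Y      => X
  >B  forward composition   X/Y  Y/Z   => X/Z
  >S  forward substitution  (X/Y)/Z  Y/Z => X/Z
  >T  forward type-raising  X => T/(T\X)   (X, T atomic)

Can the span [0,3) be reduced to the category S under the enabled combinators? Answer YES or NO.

PP (N/S)\PP S
CKY chart[0,3] = {N, N/(N\N), N/(S\S), NP/(NP\N), PP/(PP\N), S/(S\N)}; S ∉ chart

NO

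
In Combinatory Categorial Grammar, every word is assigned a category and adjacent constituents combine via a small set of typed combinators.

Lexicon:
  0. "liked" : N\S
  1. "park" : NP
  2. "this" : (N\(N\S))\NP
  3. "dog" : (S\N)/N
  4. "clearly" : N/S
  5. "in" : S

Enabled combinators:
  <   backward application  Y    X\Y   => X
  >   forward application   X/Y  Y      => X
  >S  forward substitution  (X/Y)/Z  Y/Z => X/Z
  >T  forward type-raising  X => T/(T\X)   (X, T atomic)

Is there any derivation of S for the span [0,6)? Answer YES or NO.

[0,6] S   <
  [0,3] N   <
    [0,1] "liked" : N\S
    [1,3] N\(N\S)   <
      [1,2] "park" : NP
      [2,3] "this" : (N\(N\S))\NP
  [3,6] S\N   >
    [3,4] "dog" : (S\N)/N
    [4,6] N   >
      [4,5] "clearly" : N/S
      [5,6] "in" : S

YES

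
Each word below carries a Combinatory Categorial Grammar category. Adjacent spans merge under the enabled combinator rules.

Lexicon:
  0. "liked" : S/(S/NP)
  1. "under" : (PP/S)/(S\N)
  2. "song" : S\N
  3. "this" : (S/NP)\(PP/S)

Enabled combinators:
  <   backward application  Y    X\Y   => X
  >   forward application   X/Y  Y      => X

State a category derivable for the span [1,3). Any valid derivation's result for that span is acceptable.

PP/S

[0,4] S   >
  [0,1] "liked" : S/(S/NP)
  [1,4] S/NP   <
    [1,3] PP/S   >
      [1,2] "under" : (PP/S)/(S\N)
      [2,3] "song" : S\N
    [3,4] "this" : (S/NP)\(PP/S)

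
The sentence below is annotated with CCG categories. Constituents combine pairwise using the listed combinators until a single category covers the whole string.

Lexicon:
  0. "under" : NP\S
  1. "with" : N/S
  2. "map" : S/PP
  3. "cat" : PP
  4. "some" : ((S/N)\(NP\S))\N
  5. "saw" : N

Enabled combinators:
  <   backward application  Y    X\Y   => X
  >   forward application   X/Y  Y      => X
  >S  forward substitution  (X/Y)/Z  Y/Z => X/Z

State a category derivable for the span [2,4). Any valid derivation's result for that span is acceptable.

[0,6] S   >
  [0,5] S/N   <
    [0,1] "under" : NP\S
    [1,5] (S/N)\(NP\S)   <
      [1,4] N   >
        [1,2] "with" : N/S
        [2,4] S   >
          [2,3] "map" : S/PP
          [3,4] "cat" : PP
      [4,5] "some" : ((S/N)\(NP\S))\N
  [5,6] "saw" : N

S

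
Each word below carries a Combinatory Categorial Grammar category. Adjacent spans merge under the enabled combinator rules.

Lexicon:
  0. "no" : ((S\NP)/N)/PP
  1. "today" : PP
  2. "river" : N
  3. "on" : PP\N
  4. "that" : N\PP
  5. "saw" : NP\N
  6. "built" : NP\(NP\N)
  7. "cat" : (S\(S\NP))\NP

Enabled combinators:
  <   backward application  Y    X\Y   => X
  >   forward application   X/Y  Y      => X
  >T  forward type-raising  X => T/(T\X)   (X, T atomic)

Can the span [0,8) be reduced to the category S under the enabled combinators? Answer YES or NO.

[0,8] S   <
  [0,5] S\NP   >
    [0,2] (S\NP)/N   >
      [0,1] "no" : ((S\NP)/N)/PP
      [1,2] "today" : PP
    [2,5] N   <
      [2,4] PP   >
        [2,3] PP/(PP\N)   >T
          [2,3] "river" : N
        [3,4] "on" : PP\N
      [4,5] "that" : N\PP
  [5,8] S\(S\NP)   <
    [5,7] NP   <
      [5,6] "saw" : NP\N
      [6,7] "built" : NP\(NP\N)
    [7,8] "cat" : (S\(S\NP))\NP

YES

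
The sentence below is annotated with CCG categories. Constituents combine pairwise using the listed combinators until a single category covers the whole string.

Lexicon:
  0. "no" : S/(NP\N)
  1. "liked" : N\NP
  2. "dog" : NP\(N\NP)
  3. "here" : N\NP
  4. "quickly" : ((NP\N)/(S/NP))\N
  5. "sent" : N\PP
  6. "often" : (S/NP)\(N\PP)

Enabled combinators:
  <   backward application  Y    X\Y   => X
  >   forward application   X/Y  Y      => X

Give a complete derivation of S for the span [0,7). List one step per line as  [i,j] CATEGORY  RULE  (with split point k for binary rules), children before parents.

[0,7] S   >
  [0,1] "no" : S/(NP\N)
  [1,7] NP\N   >
    [1,5] (NP\N)/(S/NP)   <
      [1,4] N   <
        [1,3] NP   <
          [1,2] "liked" : N\NP
          [2,3] "dog" : NP\(N\NP)
        [3,4] "here" : N\NP
      [4,5] "quickly" : ((NP\N)/(S/NP))\N
    [5,7] S/NP   <
      [5,6] "sent" : N\PP
      [6,7] "often" : (S/NP)\(N\PP)

[0,1] S/(NP\N)  lex  "no"
[1,2] N\NP  lex  "liked"
[2,3] NP\(N\NP)  lex  "dog"
[1,3] NP  <  k=2
[3,4] N\NP  lex  "here"
[1,4] N  <  k=3
[4,5] ((NP\N)/(S/NP))\N  lex  "quickly"
[1,5] (NP\N)/(S/NP)  <  k=4
[5,6] N\PP  lex  "sent"
[6,7] (S/NP)\(N\PP)  lex  "often"
[5,7] S/NP  <  k=6
[1,7] NP\N  >  k=5
[0,7] S  >  k=1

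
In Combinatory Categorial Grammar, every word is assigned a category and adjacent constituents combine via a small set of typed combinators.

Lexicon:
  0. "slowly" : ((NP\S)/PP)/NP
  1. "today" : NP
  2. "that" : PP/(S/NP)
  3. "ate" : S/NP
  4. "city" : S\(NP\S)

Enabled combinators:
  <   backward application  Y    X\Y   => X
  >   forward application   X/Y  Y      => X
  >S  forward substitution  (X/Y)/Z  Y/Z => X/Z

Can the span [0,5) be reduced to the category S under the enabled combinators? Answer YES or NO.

YES

[0,5] S   <
  [0,4] NP\S   >
    [0,2] (NP\S)/PP   >
      [0,1] "slowly" : ((NP\S)/PP)/NP
      [1,2] "today" : NP
    [2,4] PP   >
      [2,3] "that" : PP/(S/NP)
      [3,4] "ate" : S/NP
  [4,5] "city" : S\(NP\S)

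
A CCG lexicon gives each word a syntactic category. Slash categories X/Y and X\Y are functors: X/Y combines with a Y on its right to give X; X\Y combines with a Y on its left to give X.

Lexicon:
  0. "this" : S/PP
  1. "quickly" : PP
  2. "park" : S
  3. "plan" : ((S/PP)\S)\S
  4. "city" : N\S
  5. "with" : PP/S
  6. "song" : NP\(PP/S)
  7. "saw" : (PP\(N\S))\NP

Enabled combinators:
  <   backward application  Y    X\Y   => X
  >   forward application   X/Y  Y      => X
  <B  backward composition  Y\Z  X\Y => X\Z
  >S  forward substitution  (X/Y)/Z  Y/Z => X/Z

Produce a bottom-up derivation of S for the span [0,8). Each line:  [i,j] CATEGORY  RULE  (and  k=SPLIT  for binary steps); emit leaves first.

[0,1] S/PP  lex  "this"
[1,2] PP  lex  "quickly"
[0,2] S  >  k=1
[2,3] S  lex  "park"
[3,4] ((S/PP)\S)\S  lex  "plan"
[2,4] (S/PP)\S  <  k=3
[0,4] S/PP  <  k=2
[4,5] N\S  lex  "city"
[5,6] PP/S  lex  "with"
[6,7] NP\(PP/S)  lex  "song"
[5,7] NP  <  k=6
[7,8] (PP\(N\S))\NP  lex  "saw"
[5,8] PP\(N\S)  <  k=7
[4,8] PP  <  k=5
[0,8] S  >  k=4

[0,8] S   >
  [0,4] S/PP   <
    [0,2] S   >
      [0,1] "this" : S/PP
      [1,2] "quickly" : PP
    [2,4] (S/PP)\S   <
      [2,3] "park" : S
      [3,4] "plan" : ((S/PP)\S)\S
  [4,8] PP   <
    [4,5] "city" : N\S
    [5,8] PP\(N\S)   <
      [5,7] NP   <
        [5,6] "with" : PP/S
        [6,7] "song" : NP\(PP/S)
      [7,8] "saw" : (PP\(N\S))\NP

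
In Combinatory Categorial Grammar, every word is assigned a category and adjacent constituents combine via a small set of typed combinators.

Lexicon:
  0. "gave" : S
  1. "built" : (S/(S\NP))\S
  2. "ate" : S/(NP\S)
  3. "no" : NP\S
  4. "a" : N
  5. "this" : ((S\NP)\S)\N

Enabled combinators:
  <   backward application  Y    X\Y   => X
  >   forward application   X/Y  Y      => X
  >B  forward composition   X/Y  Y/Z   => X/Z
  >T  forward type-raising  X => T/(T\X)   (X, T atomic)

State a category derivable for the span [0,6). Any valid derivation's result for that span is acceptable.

[0,6] S   >
  [0,2] S/(S\NP)   <
    [0,1] "gave" : S
    [1,2] "built" : (S/(S\NP))\S
  [2,6] S\NP   <
    [2,4] S   >
      [2,3] "ate" : S/(NP\S)
      [3,4] "no" : NP\S
    [4,6] (S\NP)\S   <
      [4,5] "a" : N
      [5,6] "this" : ((S\NP)\S)\N

S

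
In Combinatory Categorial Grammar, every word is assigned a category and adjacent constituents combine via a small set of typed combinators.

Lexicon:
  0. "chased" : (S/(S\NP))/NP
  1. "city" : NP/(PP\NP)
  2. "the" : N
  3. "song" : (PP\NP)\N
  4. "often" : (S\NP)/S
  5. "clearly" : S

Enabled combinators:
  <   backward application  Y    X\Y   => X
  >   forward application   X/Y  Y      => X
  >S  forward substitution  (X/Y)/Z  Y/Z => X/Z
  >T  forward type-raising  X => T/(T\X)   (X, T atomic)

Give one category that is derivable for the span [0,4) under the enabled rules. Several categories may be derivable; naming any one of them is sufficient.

[0,6] S   >
  [0,4] S/(S\NP)   >
    [0,1] "chased" : (S/(S\NP))/NP
    [1,4] NP   >
      [1,2] "city" : NP/(PP\NP)
      [2,4] PP\NP   <
        [2,3] "the" : N
        [3,4] "song" : (PP\NP)\N
  [4,6] S\NP   >
    [4,5] "often" : (S\NP)/S
    [5,6] "clearly" : S

S/(S\NP)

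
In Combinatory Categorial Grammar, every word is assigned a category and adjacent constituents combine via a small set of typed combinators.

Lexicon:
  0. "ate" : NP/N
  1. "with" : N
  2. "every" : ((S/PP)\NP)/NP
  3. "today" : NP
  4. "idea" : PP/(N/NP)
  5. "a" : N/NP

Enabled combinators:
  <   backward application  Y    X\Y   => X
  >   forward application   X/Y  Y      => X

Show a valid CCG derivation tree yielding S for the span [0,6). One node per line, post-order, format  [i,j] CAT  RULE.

[0,6] S   >
  [0,4] S/PP   <
    [0,2] NP   >
      [0,1] "ate" : NP/N
      [1,2] "with" : N
    [2,4] (S/PP)\NP   >
      [2,3] "every" : ((S/PP)\NP)/NP
      [3,4] "today" : NP
  [4,6] PP   >
    [4,5] "idea" : PP/(N/NP)
    [5,6] "a" : N/NP

[0,1] NP/N  lex  "ate"
[1,2] N  lex  "with"
[0,2] NP  >  k=1
[2,3] ((S/PP)\NP)/NP  lex  "every"
[3,4] NP  lex  "today"
[2,4] (S/PP)\NP  >  k=3
[0,4] S/PP  <  k=2
[4,5] PP/(N/NP)  lex  "idea"
[5,6] N/NP  lex  "a"
[4,6] PP  >  k=5
[0,6] S  >  k=4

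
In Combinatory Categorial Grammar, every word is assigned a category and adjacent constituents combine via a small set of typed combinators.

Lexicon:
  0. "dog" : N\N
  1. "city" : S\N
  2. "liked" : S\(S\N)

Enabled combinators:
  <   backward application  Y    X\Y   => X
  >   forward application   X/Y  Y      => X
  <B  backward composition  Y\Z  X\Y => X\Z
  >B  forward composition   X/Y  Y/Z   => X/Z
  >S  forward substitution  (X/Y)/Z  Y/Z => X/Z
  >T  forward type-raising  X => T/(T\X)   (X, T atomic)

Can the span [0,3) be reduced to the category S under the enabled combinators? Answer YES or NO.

[0,3] S   <
  [0,2] S\N   <B
    [0,1] "dog" : N\N
    [1,2] "city" : S\N
  [2,3] "liked" : S\(S\N)

YES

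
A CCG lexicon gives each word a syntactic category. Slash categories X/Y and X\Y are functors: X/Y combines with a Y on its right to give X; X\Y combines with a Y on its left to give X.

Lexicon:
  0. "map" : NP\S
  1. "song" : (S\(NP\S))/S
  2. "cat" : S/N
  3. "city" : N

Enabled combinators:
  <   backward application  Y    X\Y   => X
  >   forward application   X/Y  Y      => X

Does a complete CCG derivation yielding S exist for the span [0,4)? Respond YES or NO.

YES

[0,4] S   <
  [0,1] "map" : NP\S
  [1,4] S\(NP\S)   >
    [1,2] "song" : (S\(NP\S))/S
    [2,4] S   >
      [2,3] "cat" : S/N
      [3,4] "city" : N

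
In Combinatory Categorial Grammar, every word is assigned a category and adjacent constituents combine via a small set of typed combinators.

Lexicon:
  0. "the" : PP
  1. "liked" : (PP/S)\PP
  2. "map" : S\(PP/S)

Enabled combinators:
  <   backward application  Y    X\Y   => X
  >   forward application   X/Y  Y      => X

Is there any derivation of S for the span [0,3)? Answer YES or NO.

[0,3] S   <
  [0,2] PP/S   <
    [0,1] "the" : PP
    [1,2] "liked" : (PP/S)\PP
  [2,3] "map" : S\(PP/S)

YES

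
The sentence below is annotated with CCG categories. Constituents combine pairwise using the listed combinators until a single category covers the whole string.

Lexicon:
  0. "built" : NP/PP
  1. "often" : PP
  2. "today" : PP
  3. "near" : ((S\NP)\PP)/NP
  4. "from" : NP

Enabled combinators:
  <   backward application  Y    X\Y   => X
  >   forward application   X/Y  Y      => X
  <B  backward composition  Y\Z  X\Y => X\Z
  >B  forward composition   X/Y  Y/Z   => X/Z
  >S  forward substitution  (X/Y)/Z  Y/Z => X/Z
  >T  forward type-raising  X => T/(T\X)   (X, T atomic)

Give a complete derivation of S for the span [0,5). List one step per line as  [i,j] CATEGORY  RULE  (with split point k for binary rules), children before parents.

[0,5] S   <
  [0,2] NP   >
    [0,1] "built" : NP/PP
    [1,2] "often" : PP
  [2,5] S\NP   <
    [2,3] "today" : PP
    [3,5] (S\NP)\PP   >
      [3,4] "near" : ((S\NP)\PP)/NP
      [4,5] "from" : NP

[0,1] NP/PP  lex  "built"
[1,2] PP  lex  "often"
[0,2] NP  >  k=1
[2,3] PP  lex  "today"
[3,4] ((S\NP)\PP)/NP  lex  "near"
[4,5] NP  lex  "from"
[3,5] (S\NP)\PP  >  k=4
[2,5] S\NP  <  k=3
[0,5] S  <  k=2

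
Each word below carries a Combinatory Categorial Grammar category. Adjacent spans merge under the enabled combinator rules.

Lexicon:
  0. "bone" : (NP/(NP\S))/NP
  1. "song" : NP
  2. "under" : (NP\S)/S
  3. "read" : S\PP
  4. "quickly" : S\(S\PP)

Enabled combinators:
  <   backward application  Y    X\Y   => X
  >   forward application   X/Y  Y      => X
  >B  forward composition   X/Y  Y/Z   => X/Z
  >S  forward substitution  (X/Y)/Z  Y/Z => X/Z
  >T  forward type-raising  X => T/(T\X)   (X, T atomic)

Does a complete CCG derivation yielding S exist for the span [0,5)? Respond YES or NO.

(NP/(NP\S))/NP NP (NP\S)/S S\PP S\(S\PP)
CKY chart[0,5] = {N/(N\NP), NP, NP/(NP\NP), NP/(S\S), PP/(PP\NP), S/(S\NP)}; S ∉ chart

NO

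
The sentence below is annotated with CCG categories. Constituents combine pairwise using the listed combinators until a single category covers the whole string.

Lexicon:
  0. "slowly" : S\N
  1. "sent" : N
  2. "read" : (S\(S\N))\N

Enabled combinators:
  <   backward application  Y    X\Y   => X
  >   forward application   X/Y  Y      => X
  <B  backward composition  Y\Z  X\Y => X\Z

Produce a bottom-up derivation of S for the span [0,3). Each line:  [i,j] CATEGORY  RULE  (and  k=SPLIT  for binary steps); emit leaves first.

[0,1] S\N  lex  "slowly"
[1,2] N  lex  "sent"
[2,3] (S\(S\N))\N  lex  "read"
[1,3] S\(S\N)  <  k=2
[0,3] S  <  k=1

[0,3] S   <
  [0,1] "slowly" : S\N
  [1,3] S\(S\N)   <
    [1,2] "sent" : N
    [2,3] "read" : (S\(S\N))\N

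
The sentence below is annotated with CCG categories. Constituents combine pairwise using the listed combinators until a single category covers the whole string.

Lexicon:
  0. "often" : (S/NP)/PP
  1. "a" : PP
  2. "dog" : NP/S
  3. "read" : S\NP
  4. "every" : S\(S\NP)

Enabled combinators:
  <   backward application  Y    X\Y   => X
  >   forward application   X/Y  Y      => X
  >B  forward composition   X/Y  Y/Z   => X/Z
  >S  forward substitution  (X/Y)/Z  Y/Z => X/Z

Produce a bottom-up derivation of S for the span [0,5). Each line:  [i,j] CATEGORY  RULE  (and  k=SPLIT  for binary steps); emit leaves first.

[0,5] S   >
  [0,2] S/NP   >
    [0,1] "often" : (S/NP)/PP
    [1,2] "a" : PP
  [2,5] NP   >
    [2,3] "dog" : NP/S
    [3,5] S   <
      [3,4] "read" : S\NP
      [4,5] "every" : S\(S\NP)

[0,1] (S/NP)/PP  lex  "often"
[1,2] PP  lex  "a"
[0,2] S/NP  >  k=1
[2,3] NP/S  lex  "dog"
[3,4] S\NP  lex  "read"
[4,5] S\(S\NP)  lex  "every"
[3,5] S  <  k=4
[2,5] NP  >  k=3
[0,5] S  >  k=2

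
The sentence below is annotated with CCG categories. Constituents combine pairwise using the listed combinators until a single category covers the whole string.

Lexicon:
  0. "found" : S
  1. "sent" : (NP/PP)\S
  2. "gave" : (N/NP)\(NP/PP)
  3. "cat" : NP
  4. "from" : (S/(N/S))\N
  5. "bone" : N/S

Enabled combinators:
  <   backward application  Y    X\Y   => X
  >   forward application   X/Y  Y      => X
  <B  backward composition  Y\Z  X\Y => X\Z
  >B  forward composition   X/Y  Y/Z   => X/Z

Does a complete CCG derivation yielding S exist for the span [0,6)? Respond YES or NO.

YES

[0,6] S   >
  [0,5] S/(N/S)   <
    [0,4] N   >
      [0,3] N/NP   <
        [0,2] NP/PP   <
          [0,1] "found" : S
          [1,2] "sent" : (NP/PP)\S
        [2,3] "gave" : (N/NP)\(NP/PP)
      [3,4] "cat" : NP
    [4,5] "from" : (S/(N/S))\N
  [5,6] "bone" : N/S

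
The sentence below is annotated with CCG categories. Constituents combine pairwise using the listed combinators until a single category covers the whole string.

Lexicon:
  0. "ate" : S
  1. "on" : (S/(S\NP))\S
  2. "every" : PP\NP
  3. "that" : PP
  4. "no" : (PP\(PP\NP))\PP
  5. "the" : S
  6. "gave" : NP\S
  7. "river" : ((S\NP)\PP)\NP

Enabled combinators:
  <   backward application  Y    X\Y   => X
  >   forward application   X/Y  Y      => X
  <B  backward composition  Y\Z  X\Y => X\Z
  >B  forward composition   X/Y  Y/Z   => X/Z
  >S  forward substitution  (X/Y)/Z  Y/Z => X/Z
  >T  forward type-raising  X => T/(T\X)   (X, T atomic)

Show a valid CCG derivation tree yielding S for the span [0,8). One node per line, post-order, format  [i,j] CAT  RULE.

[0,8] S   >
  [0,2] S/(S\NP)   <
    [0,1] "ate" : S
    [1,2] "on" : (S/(S\NP))\S
  [2,8] S\NP   <
    [2,5] PP   <
      [2,3] "every" : PP\NP
      [3,5] PP\(PP\NP)   <
        [3,4] "that" : PP
        [4,5] "no" : (PP\(PP\NP))\PP
    [5,8] (S\NP)\PP   <
      [5,7] NP   >
        [5,6] NP/(NP\S)   >T
          [5,6] "the" : S
        [6,7] "gave" : NP\S
      [7,8] "river" : ((S\NP)\PP)\NP

[0,1] S  lex  "ate"
[1,2] (S/(S\NP))\S  lex  "on"
[0,2] S/(S\NP)  <  k=1
[2,3] PP\NP  lex  "every"
[3,4] PP  lex  "that"
[4,5] (PP\(PP\NP))\PP  lex  "no"
[3,5] PP\(PP\NP)  <  k=4
[2,5] PP  <  k=3
[5,6] S  lex  "the"
[5,6] NP/(NP\S)  >T
[6,7] NP\S  lex  "gave"
[5,7] NP  >  k=6
[7,8] ((S\NP)\PP)\NP  lex  "river"
[5,8] (S\NP)\PP  <  k=7
[2,8] S\NP  <  k=5
[0,8] S  >  k=2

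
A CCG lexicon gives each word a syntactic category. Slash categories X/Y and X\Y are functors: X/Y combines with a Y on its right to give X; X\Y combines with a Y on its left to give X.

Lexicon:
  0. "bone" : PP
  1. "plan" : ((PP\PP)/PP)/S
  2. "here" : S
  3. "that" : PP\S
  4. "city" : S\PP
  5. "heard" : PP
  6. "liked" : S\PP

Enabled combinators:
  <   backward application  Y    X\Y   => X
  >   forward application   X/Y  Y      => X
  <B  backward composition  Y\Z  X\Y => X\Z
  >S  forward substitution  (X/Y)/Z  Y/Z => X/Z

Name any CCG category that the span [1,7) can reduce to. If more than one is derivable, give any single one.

S\PP

[0,7] S   <
  [0,1] "bone" : PP
  [1,7] S\PP   <B
    [1,6] PP\PP   >
      [1,5] (PP\PP)/PP   >
        [1,2] "plan" : ((PP\PP)/PP)/S
        [2,5] S   <
          [2,4] PP   <
            [2,3] "here" : S
            [3,4] "that" : PP\S
          [4,5] "city" : S\PP
      [5,6] "heard" : PP
    [6,7] "liked" : S\PP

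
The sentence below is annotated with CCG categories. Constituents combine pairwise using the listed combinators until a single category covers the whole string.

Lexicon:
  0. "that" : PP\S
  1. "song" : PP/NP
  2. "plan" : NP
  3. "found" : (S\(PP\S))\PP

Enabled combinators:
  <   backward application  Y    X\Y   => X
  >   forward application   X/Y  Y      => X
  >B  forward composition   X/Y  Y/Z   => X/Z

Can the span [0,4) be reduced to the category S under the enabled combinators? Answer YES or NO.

YES

[0,4] S   <
  [0,1] "that" : PP\S
  [1,4] S\(PP\S)   <
    [1,3] PP   >
      [1,2] "song" : PP/NP
      [2,3] "plan" : NP
    [3,4] "found" : (S\(PP\S))\PP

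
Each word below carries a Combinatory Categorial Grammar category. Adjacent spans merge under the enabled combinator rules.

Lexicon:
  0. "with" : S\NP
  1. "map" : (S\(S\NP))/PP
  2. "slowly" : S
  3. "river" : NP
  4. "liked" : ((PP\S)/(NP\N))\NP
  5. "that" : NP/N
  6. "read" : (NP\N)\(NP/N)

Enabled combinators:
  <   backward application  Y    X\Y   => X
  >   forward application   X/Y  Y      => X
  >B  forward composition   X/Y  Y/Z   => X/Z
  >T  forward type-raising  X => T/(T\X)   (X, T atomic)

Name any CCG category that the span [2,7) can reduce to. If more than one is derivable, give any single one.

PP

[0,7] S   <
  [0,1] "with" : S\NP
  [1,7] S\(S\NP)   >
    [1,2] "map" : (S\(S\NP))/PP
    [2,7] PP   >
      [2,3] PP/(PP\S)   >T
        [2,3] "slowly" : S
      [3,7] PP\S   >
        [3,5] (PP\S)/(NP\N)   <
          [3,4] "river" : NP
          [4,5] "liked" : ((PP\S)/(NP\N))\NP
        [5,7] NP\N   <
          [5,6] "that" : NP/N
          [6,7] "read" : (NP\N)\(NP/N)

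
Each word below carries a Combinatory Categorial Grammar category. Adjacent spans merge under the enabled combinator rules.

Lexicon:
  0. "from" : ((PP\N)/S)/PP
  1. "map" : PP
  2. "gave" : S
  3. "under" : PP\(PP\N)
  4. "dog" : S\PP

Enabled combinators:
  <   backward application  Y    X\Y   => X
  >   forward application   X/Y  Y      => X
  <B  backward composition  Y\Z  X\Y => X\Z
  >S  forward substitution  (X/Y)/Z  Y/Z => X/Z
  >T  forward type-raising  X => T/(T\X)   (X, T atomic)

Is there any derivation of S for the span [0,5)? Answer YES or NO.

YES

[0,5] S   <
  [0,4] PP   <
    [0,3] PP\N   >
      [0,2] (PP\N)/S   >
        [0,1] "from" : ((PP\N)/S)/PP
        [1,2] "map" : PP
      [2,3] "gave" : S
    [3,4] "under" : PP\(PP\N)
  [4,5] "dog" : S\PP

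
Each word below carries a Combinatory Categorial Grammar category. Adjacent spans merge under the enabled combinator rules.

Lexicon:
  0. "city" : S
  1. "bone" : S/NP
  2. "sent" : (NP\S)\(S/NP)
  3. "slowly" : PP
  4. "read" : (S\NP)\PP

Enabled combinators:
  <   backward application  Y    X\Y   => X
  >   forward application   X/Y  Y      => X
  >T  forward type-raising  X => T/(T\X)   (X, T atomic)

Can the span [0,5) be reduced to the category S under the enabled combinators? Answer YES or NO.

[0,5] S   <
  [0,3] NP   <
    [0,1] "city" : S
    [1,3] NP\S   <
      [1,2] "bone" : S/NP
      [2,3] "sent" : (NP\S)\(S/NP)
  [3,5] S\NP   <
    [3,4] "slowly" : PP
    [4,5] "read" : (S\NP)\PP

YES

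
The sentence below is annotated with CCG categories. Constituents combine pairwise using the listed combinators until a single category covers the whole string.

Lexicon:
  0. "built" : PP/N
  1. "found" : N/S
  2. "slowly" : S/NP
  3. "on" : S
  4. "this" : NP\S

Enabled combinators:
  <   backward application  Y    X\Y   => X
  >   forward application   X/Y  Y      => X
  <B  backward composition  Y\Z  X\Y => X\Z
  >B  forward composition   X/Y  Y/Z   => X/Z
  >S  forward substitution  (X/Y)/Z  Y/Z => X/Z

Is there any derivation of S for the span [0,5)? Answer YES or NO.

PP/N N/S S/NP S NP\S
CKY chart[0,5] = {PP}; S ∉ chart

NO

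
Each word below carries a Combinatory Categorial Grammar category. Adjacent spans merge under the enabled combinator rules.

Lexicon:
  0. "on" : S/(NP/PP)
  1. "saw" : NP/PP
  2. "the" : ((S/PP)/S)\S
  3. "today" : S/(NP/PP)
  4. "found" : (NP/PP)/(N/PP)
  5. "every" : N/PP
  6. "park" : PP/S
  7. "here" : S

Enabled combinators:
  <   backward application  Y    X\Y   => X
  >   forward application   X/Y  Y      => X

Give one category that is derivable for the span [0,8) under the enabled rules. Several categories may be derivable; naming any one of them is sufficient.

S

[0,8] S   >
  [0,6] S/PP   >
    [0,3] (S/PP)/S   <
      [0,2] S   >
        [0,1] "on" : S/(NP/PP)
        [1,2] "saw" : NP/PP
      [2,3] "the" : ((S/PP)/S)\S
    [3,6] S   >
      [3,4] "today" : S/(NP/PP)
      [4,6] NP/PP   >
        [4,5] "found" : (NP/PP)/(N/PP)
        [5,6] "every" : N/PP
  [6,8] PP   >
    [6,7] "park" : PP/S
    [7,8] "here" : S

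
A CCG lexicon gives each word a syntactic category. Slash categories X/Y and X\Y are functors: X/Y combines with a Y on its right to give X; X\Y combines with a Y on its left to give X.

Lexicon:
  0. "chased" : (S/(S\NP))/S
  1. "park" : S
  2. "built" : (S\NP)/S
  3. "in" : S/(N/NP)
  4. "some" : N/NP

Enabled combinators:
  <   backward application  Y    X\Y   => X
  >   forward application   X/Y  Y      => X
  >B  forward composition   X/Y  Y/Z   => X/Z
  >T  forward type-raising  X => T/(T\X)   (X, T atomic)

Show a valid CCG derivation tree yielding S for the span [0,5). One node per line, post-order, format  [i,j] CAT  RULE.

[0,1] (S/(S\NP))/S  lex  "chased"
[1,2] S  lex  "park"
[0,2] S/(S\NP)  >  k=1
[2,3] (S\NP)/S  lex  "built"
[3,4] S/(N/NP)  lex  "in"
[4,5] N/NP  lex  "some"
[3,5] S  >  k=4
[2,5] S\NP  >  k=3
[0,5] S  >  k=2

[0,5] S   >
  [0,2] S/(S\NP)   >
    [0,1] "chased" : (S/(S\NP))/S
    [1,2] "park" : S
  [2,5] S\NP   >
    [2,3] "built" : (S\NP)/S
    [3,5] S   >
      [3,4] "in" : S/(N/NP)
      [4,5] "some" : N/NP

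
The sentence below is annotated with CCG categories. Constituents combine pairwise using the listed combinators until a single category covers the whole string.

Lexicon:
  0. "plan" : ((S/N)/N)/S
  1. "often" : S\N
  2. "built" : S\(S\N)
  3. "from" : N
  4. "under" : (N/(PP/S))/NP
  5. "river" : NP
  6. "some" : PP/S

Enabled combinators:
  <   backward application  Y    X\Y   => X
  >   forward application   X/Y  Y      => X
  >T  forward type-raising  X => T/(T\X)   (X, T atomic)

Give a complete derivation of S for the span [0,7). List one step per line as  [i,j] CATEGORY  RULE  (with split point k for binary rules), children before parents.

[0,7] S   >
  [0,4] S/N   >
    [0,3] (S/N)/N   >
      [0,1] "plan" : ((S/N)/N)/S
      [1,3] S   <
        [1,2] "often" : S\N
        [2,3] "built" : S\(S\N)
    [3,4] "from" : N
  [4,7] N   >
    [4,6] N/(PP/S)   >
      [4,5] "under" : (N/(PP/S))/NP
      [5,6] "river" : NP
    [6,7] "some" : PP/S

[0,1] ((S/N)/N)/S  lex  "plan"
[1,2] S\N  lex  "often"
[2,3] S\(S\N)  lex  "built"
[1,3] S  <  k=2
[0,3] (S/N)/N  >  k=1
[3,4] N  lex  "from"
[0,4] S/N  >  k=3
[4,5] (N/(PP/S))/NP  lex  "under"
[5,6] NP  lex  "river"
[4,6] N/(PP/S)  >  k=5
[6,7] PP/S  lex  "some"
[4,7] N  >  k=6
[0,7] S  >  k=4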